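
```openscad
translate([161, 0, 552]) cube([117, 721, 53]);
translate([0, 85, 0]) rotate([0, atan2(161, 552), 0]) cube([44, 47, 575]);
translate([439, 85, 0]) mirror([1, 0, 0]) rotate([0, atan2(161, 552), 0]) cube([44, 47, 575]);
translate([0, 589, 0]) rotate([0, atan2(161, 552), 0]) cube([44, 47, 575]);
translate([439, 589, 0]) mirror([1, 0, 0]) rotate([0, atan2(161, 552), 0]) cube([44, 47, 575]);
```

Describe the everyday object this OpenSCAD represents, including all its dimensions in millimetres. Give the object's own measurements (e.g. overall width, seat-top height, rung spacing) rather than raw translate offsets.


A sawhorse. A 117×721×53 mm beam (x, y, z) sits on two A-frame leg pairs. Each pair is two raked legs of 44×47 mm section (47 mm along y) splaying symmetrically in x. Each leg rises 552 mm vertically over 161 mm of horizontal reach and is 575 mm long along its own axis. Every leg's outer bottom edge rests on the floor and its outer top edge meets a bottom edge of the beam — the left legs (tilting toward +x) meet the beam's −x bottom edge, the right legs (their mirror images, tilting toward −x) meet its +x bottom edge — so the leg tops tuck under the beam, the beam's underside is 552 mm above the floor, and the feet are 439 mm apart outside-to-outside with the beam centred between them. The two leg pairs are set in 85 mm from either end of the beam.


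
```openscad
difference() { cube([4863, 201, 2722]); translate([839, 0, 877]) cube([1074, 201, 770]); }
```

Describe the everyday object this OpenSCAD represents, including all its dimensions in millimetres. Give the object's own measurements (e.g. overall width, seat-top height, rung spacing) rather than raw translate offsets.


A wall 4863 mm long (x), 201 mm thick (y), 2722 mm tall, with a rectangular window opening cut through it. The opening is 1074 mm wide and 770 mm tall; its sill is at z = 877 mm and its near (−x) edge is 839 mm from the wall's −x end. The opening passes through the full wall thickness.


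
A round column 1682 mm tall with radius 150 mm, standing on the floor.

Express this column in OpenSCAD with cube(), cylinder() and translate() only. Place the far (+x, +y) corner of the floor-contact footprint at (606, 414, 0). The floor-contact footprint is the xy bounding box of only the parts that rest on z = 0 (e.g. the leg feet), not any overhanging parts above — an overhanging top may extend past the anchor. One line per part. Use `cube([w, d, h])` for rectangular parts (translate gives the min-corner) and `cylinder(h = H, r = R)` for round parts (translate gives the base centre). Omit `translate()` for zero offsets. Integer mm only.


translate([456, 264, 0]) cylinder(h = 1682, r = 150);


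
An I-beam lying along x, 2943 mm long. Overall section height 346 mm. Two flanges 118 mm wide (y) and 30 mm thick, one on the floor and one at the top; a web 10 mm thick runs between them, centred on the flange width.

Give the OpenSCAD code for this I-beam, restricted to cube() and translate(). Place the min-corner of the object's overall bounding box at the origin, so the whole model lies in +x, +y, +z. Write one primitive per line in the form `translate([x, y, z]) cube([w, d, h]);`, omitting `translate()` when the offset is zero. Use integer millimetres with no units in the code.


cube([2943, 118, 30]);
translate([0, 54, 30]) cube([2943, 10, 286]);
translate([0, 0, 316]) cube([2943, 118, 30]);


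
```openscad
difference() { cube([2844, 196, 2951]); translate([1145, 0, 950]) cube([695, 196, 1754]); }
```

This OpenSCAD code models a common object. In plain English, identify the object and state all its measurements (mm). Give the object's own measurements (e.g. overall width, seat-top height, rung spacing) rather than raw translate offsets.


A wall 2844 mm long (x), 196 mm thick (y), 2951 mm tall, with a rectangular window opening cut through it. The opening is 695 mm wide and 1754 mm tall; its sill is at z = 950 mm and its near (−x) edge is 1145 mm from the wall's −x end. The opening passes through the full wall thickness.


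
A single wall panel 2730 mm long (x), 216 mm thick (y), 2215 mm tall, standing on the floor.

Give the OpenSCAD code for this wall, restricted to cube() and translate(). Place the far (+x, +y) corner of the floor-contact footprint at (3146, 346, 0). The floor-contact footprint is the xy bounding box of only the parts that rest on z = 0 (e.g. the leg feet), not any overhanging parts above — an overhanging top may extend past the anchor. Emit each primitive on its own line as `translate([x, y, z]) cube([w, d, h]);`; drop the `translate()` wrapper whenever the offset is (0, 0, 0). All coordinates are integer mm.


translate([416, 130, 0]) cube([2730, 216, 2215]);


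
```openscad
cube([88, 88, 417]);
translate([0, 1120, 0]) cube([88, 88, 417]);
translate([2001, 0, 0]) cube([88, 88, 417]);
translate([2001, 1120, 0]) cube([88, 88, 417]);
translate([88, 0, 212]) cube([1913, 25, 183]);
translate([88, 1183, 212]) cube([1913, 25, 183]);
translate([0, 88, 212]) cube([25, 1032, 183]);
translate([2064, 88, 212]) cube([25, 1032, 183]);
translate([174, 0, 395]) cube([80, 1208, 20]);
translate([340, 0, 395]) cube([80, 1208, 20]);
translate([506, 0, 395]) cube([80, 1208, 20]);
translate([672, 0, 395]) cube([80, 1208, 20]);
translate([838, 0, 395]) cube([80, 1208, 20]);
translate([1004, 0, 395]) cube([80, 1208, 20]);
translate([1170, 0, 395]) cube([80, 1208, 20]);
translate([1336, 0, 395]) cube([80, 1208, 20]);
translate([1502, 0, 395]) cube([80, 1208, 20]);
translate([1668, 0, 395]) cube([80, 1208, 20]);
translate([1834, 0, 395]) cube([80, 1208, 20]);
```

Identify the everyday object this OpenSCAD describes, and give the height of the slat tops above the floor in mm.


A bed frame. The slat-top height is 415 mm.

Four posts, four rails, and a row of slats — a bed frame. Slats sit on the rails at z = 212 + 183 = 395; with slat thickness 20, the top is 415 mm.


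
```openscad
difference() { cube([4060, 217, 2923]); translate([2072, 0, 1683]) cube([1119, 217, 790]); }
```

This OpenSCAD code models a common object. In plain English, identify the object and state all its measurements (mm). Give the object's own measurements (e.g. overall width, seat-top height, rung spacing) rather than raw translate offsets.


A wall 4060 mm long (x), 217 mm thick (y), 2923 mm tall, with a rectangular window opening cut through it. The opening is 1119 mm wide and 790 mm tall; its sill is at z = 1683 mm and its near (−x) edge is 2072 mm from the wall's −x end. The opening passes through the full wall thickness.


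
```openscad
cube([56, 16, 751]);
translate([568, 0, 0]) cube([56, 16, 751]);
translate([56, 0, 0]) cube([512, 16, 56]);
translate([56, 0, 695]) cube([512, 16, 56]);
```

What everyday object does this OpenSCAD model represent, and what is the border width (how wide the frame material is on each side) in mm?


A picture frame. The border width is 56 mm.

Four thin pieces enclosing a rectangular opening — a picture frame. The two full-height stiles are 751 mm tall; the top rail sits at z = 695 and is 56 mm tall, so the border above the opening is 751 − 695 = 56 mm, matching the stile x-width.


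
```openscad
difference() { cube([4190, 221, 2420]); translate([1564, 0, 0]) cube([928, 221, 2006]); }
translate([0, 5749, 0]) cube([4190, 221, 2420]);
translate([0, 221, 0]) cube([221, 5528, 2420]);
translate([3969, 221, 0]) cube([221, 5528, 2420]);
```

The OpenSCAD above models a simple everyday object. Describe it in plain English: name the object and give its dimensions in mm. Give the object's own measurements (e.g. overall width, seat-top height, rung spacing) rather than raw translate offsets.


A single room: four walls, each 2420 mm tall and 221 mm thick, enclosing an outside footprint 4190×5970 mm (x × y), no floor or roof. The front and back walls (−y and +y sides) run the full x-width; the side walls fit between their inner faces. A door opening 928 mm wide and 2006 mm tall is cut through the front wall from the floor up, its −x edge 1564 mm from the wall's −x end.


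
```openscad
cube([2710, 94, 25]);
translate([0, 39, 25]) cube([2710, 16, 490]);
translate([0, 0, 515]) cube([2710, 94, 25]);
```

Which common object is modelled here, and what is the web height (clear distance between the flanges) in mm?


An I-beam. The web height is 490 mm.

Two wide flanges with a thin centred web — an I-beam. Overall 540 mm minus two 25 mm flanges gives a web of 540 − 2·25 = 490 mm.


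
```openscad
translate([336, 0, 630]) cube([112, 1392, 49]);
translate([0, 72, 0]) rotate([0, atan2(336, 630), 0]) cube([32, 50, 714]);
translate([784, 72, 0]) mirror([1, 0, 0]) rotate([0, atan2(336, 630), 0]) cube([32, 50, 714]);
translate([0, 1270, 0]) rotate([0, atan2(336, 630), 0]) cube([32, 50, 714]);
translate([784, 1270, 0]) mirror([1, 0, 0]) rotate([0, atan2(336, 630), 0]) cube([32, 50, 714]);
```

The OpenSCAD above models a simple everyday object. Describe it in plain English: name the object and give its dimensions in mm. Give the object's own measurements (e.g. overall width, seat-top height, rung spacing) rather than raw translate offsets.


A sawhorse. A 112×1392×49 mm beam (x, y, z) sits on two A-frame leg pairs. Each pair is two raked legs of 32×50 mm section (50 mm along y) splaying symmetrically in x. Each leg rises 630 mm vertically over 336 mm of horizontal reach and is 714 mm long along its own axis. Every leg's outer bottom edge rests on the floor and its outer top edge meets a bottom edge of the beam — the left legs (tilting toward +x) meet the beam's −x bottom edge, the right legs (their mirror images, tilting toward −x) meet its +x bottom edge — so the leg tops tuck under the beam, the beam's underside is 630 mm above the floor, and the feet are 784 mm apart outside-to-outside with the beam centred between them. The two leg pairs are set in 72 mm from either end of the beam.


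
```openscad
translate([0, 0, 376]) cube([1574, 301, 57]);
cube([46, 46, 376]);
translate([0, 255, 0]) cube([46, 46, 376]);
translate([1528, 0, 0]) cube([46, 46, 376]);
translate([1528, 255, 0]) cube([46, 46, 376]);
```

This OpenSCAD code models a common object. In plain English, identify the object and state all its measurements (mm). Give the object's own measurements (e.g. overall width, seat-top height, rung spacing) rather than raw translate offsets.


A bench: a 1574×301 mm seat slab, 57 mm thick, top at z = 433 mm, on four 46×46 mm square legs flush with the seat corners and standing on z = 0.


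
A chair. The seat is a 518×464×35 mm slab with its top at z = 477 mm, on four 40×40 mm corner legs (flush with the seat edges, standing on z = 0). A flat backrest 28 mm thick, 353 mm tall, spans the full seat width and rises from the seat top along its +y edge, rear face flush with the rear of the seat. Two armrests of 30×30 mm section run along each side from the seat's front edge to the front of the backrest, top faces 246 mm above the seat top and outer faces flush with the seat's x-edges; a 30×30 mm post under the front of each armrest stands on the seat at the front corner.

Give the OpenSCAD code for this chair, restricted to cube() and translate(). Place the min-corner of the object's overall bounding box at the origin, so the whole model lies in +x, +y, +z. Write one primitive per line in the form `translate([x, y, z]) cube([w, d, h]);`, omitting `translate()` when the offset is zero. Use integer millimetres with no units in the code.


translate([0, 0, 442]) cube([518, 464, 35]);
cube([40, 40, 442]);
translate([478, 0, 0]) cube([40, 40, 442]);
translate([0, 424, 0]) cube([40, 40, 442]);
translate([478, 424, 0]) cube([40, 40, 442]);
translate([0, 436, 477]) cube([518, 28, 353]);
translate([0, 0, 693]) cube([30, 436, 30]);
translate([488, 0, 693]) cube([30, 436, 30]);
translate([0, 0, 477]) cube([30, 30, 216]);
translate([488, 0, 477]) cube([30, 30, 216]);


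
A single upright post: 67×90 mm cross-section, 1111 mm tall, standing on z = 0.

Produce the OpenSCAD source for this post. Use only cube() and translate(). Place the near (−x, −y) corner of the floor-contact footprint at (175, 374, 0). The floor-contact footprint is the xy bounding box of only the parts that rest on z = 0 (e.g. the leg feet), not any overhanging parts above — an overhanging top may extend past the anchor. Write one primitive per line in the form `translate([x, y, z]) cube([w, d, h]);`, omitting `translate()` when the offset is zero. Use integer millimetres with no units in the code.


translate([175, 374, 0]) cube([67, 90, 1111]);


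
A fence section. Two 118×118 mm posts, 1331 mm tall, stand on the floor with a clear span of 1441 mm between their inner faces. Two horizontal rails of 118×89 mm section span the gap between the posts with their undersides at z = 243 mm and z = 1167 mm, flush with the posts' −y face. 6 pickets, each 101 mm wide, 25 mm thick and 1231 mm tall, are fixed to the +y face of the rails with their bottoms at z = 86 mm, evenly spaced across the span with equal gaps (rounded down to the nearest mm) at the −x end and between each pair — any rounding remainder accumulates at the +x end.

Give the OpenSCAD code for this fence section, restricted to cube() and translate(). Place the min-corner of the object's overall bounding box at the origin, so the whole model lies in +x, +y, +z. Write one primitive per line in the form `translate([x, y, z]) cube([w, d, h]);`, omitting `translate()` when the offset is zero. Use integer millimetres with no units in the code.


cube([118, 118, 1331]);
translate([1559, 0, 0]) cube([118, 118, 1331]);
translate([118, 0, 243]) cube([1441, 118, 89]);
translate([118, 0, 1167]) cube([1441, 118, 89]);
translate([237, 118, 86]) cube([101, 25, 1231]);
translate([457, 118, 86]) cube([101, 25, 1231]);
translate([677, 118, 86]) cube([101, 25, 1231]);
translate([897, 118, 86]) cube([101, 25, 1231]);
translate([1117, 118, 86]) cube([101, 25, 1231]);
translate([1337, 118, 86]) cube([101, 25, 1231]);


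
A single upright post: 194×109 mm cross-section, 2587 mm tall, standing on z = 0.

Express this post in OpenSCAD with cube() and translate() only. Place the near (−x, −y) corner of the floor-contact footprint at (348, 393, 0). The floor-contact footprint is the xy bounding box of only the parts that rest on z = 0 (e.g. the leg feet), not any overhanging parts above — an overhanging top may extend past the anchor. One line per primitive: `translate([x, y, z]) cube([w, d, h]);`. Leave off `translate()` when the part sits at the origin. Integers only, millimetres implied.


translate([348, 393, 0]) cube([194, 109, 2587]);


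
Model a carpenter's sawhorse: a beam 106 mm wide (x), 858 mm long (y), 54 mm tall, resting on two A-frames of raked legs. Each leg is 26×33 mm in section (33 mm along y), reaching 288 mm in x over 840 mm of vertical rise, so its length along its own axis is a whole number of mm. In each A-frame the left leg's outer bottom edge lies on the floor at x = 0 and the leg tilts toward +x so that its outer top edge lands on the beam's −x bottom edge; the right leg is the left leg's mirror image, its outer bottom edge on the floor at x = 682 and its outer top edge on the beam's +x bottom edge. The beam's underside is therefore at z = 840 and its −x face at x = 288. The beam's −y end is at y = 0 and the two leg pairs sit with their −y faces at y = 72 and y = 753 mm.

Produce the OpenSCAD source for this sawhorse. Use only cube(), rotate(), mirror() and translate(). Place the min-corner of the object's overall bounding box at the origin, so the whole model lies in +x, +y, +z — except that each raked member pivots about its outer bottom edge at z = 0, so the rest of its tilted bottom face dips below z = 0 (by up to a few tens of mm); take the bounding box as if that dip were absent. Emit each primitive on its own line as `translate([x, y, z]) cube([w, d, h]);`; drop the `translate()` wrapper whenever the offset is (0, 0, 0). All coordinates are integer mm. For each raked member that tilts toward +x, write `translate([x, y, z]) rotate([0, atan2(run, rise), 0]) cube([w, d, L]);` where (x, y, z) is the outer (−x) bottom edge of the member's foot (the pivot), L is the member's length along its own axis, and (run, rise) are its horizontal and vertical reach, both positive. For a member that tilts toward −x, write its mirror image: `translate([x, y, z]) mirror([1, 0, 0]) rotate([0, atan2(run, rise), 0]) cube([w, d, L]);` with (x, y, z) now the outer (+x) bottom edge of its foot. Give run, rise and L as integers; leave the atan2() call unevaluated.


translate([288, 0, 840]) cube([106, 858, 54]);
translate([0, 72, 0]) rotate([0, atan2(288, 840), 0]) cube([26, 33, 888]);
translate([682, 72, 0]) mirror([1, 0, 0]) rotate([0, atan2(288, 840), 0]) cube([26, 33, 888]);
translate([0, 753, 0]) rotate([0, atan2(288, 840), 0]) cube([26, 33, 888]);
translate([682, 753, 0]) mirror([1, 0, 0]) rotate([0, atan2(288, 840), 0]) cube([26, 33, 888]);


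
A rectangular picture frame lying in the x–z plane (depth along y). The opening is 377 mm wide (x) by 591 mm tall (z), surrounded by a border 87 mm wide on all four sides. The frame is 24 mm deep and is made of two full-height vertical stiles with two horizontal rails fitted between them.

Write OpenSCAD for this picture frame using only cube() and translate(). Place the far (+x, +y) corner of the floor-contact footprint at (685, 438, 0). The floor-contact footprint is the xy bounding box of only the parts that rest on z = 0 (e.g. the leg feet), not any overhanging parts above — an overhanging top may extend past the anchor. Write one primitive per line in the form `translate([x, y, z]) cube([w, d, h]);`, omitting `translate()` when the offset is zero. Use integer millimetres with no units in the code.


translate([134, 414, 0]) cube([87, 24, 765]);
translate([598, 414, 0]) cube([87, 24, 765]);
translate([221, 414, 0]) cube([377, 24, 87]);
translate([221, 414, 678]) cube([377, 24, 87]);


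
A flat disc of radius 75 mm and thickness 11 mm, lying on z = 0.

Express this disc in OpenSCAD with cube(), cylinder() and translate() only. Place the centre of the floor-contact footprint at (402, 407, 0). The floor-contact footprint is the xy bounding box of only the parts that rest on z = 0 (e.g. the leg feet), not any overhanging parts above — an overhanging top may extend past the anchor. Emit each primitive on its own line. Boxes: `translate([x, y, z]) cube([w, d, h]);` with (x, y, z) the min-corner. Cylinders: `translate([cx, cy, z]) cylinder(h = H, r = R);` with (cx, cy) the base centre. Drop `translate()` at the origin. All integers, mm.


translate([402, 407, 0]) cylinder(h = 11, r = 75);


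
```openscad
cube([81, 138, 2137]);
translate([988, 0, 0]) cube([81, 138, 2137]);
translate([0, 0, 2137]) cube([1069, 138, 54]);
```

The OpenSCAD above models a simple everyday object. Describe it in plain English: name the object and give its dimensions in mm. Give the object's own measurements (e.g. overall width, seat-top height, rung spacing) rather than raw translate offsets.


A door frame. The clear opening is 907 mm wide and 2137 mm high. Two 81 mm wide jambs, 138 mm deep, stand either side of the opening from the floor to the top of the opening. A 54 mm thick head sits across the top of both jambs, spanning the full outside width of the frame.


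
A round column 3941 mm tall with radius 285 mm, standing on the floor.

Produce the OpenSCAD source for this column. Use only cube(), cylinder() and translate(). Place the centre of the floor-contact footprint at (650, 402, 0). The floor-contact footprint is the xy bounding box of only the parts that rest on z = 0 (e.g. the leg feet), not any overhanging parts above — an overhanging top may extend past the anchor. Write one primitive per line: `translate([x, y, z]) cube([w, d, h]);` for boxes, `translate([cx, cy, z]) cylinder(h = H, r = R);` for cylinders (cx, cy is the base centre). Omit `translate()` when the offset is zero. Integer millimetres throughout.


translate([650, 402, 0]) cylinder(h = 3941, r = 285);


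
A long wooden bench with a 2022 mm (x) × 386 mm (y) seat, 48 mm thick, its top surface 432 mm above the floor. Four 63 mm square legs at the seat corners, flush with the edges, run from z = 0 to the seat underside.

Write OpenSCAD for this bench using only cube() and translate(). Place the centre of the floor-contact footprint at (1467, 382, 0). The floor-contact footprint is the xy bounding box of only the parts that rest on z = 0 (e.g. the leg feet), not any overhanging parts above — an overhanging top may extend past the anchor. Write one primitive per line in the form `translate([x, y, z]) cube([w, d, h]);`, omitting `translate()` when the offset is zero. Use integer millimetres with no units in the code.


translate([456, 189, 384]) cube([2022, 386, 48]);
translate([456, 189, 0]) cube([63, 63, 384]);
translate([456, 512, 0]) cube([63, 63, 384]);
translate([2415, 189, 0]) cube([63, 63, 384]);
translate([2415, 512, 0]) cube([63, 63, 384]);


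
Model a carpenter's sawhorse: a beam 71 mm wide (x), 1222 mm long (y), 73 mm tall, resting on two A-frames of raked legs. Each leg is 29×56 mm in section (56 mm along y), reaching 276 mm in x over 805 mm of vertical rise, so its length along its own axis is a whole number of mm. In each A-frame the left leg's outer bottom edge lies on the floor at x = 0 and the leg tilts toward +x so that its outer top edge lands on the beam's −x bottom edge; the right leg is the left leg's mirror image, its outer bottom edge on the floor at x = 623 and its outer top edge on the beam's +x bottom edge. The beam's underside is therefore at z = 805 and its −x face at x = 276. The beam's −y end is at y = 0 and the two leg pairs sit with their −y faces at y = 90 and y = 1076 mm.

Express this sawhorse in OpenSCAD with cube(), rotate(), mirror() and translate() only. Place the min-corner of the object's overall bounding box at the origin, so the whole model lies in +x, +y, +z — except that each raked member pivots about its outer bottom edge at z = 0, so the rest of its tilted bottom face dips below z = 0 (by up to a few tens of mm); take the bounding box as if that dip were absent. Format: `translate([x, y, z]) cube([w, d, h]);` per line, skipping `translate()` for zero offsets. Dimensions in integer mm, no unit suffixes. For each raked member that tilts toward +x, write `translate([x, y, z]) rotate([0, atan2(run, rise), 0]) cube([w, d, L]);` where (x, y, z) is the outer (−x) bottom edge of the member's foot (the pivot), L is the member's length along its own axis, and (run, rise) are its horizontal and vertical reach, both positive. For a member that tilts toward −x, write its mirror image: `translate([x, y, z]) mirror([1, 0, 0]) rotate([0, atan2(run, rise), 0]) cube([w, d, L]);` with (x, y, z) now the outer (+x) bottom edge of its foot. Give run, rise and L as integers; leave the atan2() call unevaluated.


translate([276, 0, 805]) cube([71, 1222, 73]);
translate([0, 90, 0]) rotate([0, atan2(276, 805), 0]) cube([29, 56, 851]);
translate([623, 90, 0]) mirror([1, 0, 0]) rotate([0, atan2(276, 805), 0]) cube([29, 56, 851]);
translate([0, 1076, 0]) rotate([0, atan2(276, 805), 0]) cube([29, 56, 851]);
translate([623, 1076, 0]) mirror([1, 0, 0]) rotate([0, atan2(276, 805), 0]) cube([29, 56, 851]);


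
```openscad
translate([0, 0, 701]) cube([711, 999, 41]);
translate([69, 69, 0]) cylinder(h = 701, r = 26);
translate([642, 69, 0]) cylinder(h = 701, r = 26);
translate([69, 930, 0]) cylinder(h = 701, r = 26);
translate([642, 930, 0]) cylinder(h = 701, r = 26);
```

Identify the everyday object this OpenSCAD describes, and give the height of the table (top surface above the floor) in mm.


A table. The table height is 742 mm.

A 711×999×41 slab sits at z = 701 on four Ø52 mm round legs — a table. The top surface is at 701 + 41 = 742 mm.


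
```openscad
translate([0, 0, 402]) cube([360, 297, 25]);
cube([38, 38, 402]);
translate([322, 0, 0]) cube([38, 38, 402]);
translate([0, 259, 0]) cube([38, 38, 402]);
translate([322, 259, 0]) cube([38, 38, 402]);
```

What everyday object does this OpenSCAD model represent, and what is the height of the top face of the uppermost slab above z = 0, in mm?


A stool. The seat height is 427 mm.

A 360×297×25 slab at z = 402 on four corner posts — a stool. The seat top is 402 + 25 = 427 mm.


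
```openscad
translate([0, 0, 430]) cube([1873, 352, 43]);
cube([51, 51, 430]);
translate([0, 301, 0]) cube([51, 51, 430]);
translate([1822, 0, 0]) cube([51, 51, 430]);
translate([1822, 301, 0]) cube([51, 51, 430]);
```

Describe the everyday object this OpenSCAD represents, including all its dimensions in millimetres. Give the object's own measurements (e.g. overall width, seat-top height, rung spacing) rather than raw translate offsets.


A bench: a 1873×352 mm seat slab, 43 mm thick, top at z = 473 mm, on four 51×51 mm square legs flush with the seat corners and standing on z = 0.


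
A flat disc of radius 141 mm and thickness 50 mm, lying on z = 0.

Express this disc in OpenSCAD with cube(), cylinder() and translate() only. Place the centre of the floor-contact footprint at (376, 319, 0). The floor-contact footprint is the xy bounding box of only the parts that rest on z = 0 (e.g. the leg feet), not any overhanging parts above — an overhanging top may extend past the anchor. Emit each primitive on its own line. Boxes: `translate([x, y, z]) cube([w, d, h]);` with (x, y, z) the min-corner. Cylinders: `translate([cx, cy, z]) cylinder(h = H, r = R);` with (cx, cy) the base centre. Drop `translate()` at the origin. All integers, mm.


translate([376, 319, 0]) cylinder(h = 50, r = 141);


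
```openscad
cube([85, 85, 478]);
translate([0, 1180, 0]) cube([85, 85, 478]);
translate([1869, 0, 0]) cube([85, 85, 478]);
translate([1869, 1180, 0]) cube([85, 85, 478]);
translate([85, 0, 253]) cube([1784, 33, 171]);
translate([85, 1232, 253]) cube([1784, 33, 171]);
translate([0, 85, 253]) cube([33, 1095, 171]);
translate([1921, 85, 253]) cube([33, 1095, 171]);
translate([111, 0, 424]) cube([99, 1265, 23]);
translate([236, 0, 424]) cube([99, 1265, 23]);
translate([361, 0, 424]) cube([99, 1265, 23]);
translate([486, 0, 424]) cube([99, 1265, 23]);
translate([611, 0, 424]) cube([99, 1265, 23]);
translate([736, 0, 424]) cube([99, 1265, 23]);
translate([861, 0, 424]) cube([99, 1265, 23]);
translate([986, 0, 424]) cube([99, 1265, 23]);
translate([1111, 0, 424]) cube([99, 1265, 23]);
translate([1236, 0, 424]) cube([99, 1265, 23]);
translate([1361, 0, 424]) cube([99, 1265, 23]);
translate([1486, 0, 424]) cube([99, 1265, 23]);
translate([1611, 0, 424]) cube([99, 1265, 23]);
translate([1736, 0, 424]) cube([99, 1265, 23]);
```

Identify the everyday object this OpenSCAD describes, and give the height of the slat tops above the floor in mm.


A bed frame. The slat-top height is 447 mm.

Four posts, four rails, and a row of slats — a bed frame. Slats sit on the rails at z = 253 + 171 = 424; with slat thickness 23, the top is 447 mm.


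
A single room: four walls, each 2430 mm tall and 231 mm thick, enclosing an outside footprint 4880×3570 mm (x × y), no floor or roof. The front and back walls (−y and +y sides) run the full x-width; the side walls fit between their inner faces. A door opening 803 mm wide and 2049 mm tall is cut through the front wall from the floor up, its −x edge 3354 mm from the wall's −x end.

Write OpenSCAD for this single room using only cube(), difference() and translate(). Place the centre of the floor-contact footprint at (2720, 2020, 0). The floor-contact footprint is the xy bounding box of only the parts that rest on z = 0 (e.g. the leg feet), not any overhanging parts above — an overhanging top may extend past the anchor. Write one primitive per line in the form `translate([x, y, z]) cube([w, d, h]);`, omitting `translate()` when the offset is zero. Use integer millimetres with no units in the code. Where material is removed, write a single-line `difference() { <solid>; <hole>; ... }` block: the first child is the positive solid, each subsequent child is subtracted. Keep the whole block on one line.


difference() { translate([280, 235, 0]) cube([4880, 231, 2430]); translate([3634, 235, 0]) cube([803, 231, 2049]); }
translate([280, 3574, 0]) cube([4880, 231, 2430]);
translate([280, 466, 0]) cube([231, 3108, 2430]);
translate([4929, 466, 0]) cube([231, 3108, 2430]);


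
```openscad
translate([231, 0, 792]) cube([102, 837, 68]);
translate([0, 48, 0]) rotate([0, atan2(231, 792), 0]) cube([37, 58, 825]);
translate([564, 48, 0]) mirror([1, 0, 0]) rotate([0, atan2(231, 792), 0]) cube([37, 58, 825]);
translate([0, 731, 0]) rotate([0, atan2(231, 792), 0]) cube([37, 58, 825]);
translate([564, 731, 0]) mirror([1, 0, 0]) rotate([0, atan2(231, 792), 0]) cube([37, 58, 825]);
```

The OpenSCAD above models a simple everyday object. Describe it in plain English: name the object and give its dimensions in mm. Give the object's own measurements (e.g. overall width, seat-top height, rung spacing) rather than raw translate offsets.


A sawhorse. A 102×837×68 mm beam (x, y, z) sits on two A-frame leg pairs. Each pair is two raked legs of 37×58 mm section (58 mm along y) splaying symmetrically in x. Each leg rises 792 mm vertically over 231 mm of horizontal reach and is 825 mm long along its own axis. Every leg's outer bottom edge rests on the floor and its outer top edge meets a bottom edge of the beam — the left legs (tilting toward +x) meet the beam's −x bottom edge, the right legs (their mirror images, tilting toward −x) meet its +x bottom edge — so the leg tops tuck under the beam, the beam's underside is 792 mm above the floor, and the feet are 564 mm apart outside-to-outside with the beam centred between them. The two leg pairs are set in 48 mm from either end of the beam.


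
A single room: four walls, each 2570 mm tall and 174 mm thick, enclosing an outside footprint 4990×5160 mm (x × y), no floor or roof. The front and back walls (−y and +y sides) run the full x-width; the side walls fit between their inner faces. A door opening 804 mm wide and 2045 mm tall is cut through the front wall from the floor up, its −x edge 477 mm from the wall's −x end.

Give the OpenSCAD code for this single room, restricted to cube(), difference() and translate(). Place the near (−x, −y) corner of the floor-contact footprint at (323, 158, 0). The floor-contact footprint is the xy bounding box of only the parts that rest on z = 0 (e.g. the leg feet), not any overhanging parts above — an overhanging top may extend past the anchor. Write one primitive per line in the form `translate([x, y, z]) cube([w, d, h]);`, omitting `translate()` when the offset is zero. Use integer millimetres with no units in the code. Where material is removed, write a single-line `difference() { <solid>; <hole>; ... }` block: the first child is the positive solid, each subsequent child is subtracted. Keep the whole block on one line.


difference() { translate([323, 158, 0]) cube([4990, 174, 2570]); translate([800, 158, 0]) cube([804, 174, 2045]); }
translate([323, 5144, 0]) cube([4990, 174, 2570]);
translate([323, 332, 0]) cube([174, 4812, 2570]);
translate([5139, 332, 0]) cube([174, 4812, 2570]);


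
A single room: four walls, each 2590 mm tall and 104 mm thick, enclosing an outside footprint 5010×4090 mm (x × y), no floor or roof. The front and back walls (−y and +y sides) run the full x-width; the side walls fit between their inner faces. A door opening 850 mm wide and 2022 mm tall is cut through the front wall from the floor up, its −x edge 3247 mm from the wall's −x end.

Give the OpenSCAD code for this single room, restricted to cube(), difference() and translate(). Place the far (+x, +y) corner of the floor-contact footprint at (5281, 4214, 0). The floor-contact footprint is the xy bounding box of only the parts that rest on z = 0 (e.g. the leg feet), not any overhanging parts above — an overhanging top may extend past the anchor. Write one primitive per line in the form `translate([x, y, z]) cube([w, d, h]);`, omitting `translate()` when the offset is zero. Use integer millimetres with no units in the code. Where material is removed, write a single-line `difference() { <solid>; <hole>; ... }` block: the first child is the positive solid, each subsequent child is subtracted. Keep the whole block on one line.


difference() { translate([271, 124, 0]) cube([5010, 104, 2590]); translate([3518, 124, 0]) cube([850, 104, 2022]); }
translate([271, 4110, 0]) cube([5010, 104, 2590]);
translate([271, 228, 0]) cube([104, 3882, 2590]);
translate([5177, 228, 0]) cube([104, 3882, 2590]);


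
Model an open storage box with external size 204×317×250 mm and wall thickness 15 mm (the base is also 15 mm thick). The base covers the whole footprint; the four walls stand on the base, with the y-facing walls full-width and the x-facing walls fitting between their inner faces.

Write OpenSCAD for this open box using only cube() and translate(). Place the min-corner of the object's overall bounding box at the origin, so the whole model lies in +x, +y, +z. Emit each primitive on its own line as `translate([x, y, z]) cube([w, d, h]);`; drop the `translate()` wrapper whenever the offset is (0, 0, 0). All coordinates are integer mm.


cube([204, 317, 15]);
translate([0, 0, 15]) cube([204, 15, 235]);
translate([0, 302, 15]) cube([204, 15, 235]);
translate([0, 15, 15]) cube([15, 287, 235]);
translate([189, 15, 15]) cube([15, 287, 235]);


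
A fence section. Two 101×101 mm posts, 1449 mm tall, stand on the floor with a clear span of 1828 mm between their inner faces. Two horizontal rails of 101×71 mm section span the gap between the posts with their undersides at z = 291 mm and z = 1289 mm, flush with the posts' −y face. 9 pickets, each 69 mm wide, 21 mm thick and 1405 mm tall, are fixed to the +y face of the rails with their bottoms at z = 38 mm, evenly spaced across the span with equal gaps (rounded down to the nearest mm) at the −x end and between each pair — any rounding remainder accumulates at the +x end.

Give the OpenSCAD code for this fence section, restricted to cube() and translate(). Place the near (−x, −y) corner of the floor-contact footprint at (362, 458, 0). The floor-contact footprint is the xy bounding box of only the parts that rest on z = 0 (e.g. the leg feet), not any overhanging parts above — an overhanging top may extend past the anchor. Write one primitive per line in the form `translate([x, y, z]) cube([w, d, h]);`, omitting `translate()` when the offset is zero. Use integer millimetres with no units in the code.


translate([362, 458, 0]) cube([101, 101, 1449]);
translate([2291, 458, 0]) cube([101, 101, 1449]);
translate([463, 458, 291]) cube([1828, 101, 71]);
translate([463, 458, 1289]) cube([1828, 101, 71]);
translate([583, 559, 38]) cube([69, 21, 1405]);
translate([772, 559, 38]) cube([69, 21, 1405]);
translate([961, 559, 38]) cube([69, 21, 1405]);
translate([1150, 559, 38]) cube([69, 21, 1405]);
translate([1339, 559, 38]) cube([69, 21, 1405]);
translate([1528, 559, 38]) cube([69, 21, 1405]);
translate([1717, 559, 38]) cube([69, 21, 1405]);
translate([1906, 559, 38]) cube([69, 21, 1405]);
translate([2095, 559, 38]) cube([69, 21, 1405]);


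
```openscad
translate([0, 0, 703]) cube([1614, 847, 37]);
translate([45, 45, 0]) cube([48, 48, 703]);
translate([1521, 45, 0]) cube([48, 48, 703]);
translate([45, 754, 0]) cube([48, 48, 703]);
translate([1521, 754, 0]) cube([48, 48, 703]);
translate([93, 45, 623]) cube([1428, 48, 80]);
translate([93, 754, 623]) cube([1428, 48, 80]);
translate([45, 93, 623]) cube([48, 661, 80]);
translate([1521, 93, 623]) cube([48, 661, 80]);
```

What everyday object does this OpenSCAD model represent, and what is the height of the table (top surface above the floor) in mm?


A table. The table height is 740 mm.

A 1614×847×37 slab sits at z = 703 on four 48 mm square posts — a table. The top surface is at 703 + 37 = 740 mm.


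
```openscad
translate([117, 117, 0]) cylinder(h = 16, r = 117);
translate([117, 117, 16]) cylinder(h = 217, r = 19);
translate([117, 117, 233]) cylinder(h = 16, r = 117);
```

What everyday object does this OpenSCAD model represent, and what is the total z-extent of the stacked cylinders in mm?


A spool. The overall height is 249 mm.

Three coaxial cylinders, large–small–large — a spool. Two 16 mm flanges and a 217 mm core give 16 + 217 + 16 = 249 mm.


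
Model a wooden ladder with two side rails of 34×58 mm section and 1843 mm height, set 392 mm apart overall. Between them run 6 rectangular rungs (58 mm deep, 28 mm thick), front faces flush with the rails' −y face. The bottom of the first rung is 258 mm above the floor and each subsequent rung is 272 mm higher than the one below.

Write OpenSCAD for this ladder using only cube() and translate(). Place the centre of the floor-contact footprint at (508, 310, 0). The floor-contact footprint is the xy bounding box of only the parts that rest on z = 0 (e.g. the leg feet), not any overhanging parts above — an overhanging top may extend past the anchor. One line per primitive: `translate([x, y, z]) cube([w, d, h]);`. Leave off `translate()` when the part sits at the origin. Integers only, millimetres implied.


translate([312, 281, 0]) cube([34, 58, 1843]);
translate([670, 281, 0]) cube([34, 58, 1843]);
translate([346, 281, 258]) cube([324, 58, 28]);
translate([346, 281, 530]) cube([324, 58, 28]);
translate([346, 281, 802]) cube([324, 58, 28]);
translate([346, 281, 1074]) cube([324, 58, 28]);
translate([346, 281, 1346]) cube([324, 58, 28]);
translate([346, 281, 1618]) cube([324, 58, 28]);


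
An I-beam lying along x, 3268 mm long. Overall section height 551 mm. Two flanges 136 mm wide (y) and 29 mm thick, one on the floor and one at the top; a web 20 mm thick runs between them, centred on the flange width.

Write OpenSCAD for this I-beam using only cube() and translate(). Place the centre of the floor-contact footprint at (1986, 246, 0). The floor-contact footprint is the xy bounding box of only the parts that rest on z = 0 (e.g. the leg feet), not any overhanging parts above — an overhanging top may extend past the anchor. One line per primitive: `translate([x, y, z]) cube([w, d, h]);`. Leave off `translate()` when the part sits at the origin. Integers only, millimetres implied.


translate([352, 178, 0]) cube([3268, 136, 29]);
translate([352, 236, 29]) cube([3268, 20, 493]);
translate([352, 178, 522]) cube([3268, 136, 29]);


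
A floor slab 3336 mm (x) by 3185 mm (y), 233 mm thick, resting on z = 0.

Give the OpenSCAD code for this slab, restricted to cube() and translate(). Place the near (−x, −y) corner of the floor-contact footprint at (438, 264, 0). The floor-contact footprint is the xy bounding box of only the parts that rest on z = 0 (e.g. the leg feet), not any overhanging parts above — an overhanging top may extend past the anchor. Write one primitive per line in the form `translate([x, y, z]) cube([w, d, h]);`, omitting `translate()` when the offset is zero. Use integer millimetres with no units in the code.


translate([438, 264, 0]) cube([3336, 3185, 233]);


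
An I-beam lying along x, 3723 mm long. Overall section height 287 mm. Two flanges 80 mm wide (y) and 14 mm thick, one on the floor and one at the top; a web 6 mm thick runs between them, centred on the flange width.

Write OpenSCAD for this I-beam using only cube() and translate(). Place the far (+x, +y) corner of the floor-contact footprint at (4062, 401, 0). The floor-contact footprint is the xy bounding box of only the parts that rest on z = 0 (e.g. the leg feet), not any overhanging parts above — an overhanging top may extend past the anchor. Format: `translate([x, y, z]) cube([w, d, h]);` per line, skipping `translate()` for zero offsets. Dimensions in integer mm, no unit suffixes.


translate([339, 321, 0]) cube([3723, 80, 14]);
translate([339, 358, 14]) cube([3723, 6, 259]);
translate([339, 321, 273]) cube([3723, 80, 14]);


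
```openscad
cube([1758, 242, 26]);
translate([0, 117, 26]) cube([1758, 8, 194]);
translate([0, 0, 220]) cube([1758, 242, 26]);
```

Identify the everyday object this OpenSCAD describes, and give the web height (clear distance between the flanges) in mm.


An I-beam. The web height is 194 mm.

Two wide flanges with a thin centred web — an I-beam. Overall 246 mm minus two 26 mm flanges gives a web of 246 − 2·26 = 194 mm.
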